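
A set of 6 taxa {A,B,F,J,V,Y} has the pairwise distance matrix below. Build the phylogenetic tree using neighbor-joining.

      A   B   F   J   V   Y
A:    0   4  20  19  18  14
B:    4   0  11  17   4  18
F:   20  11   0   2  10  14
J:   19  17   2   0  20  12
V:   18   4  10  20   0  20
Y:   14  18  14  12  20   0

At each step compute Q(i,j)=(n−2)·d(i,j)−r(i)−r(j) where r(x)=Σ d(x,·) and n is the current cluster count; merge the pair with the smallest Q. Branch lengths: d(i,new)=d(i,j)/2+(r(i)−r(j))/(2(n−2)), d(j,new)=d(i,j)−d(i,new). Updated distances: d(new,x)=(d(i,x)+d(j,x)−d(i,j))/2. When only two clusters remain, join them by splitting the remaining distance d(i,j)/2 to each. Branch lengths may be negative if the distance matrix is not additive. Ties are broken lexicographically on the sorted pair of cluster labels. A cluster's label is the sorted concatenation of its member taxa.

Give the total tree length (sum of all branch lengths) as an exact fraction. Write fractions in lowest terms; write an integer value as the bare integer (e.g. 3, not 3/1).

127/4

1. join F+J (d=2, Q=-119) ⇒ FJ; edges |F|=-5/8, |J|=21/8
  updated: d(A,FJ)=37/2, d(B,FJ)=13, d(FJ,V)=14, d(FJ,Y)=12
2. join FJ+Y (d=12, Q=-171/2) ⇒ FJY; edges |FJ|=59/12, |Y|=85/12
  updated: d(A,FJY)=41/4, d(B,FJY)=19/2, d(FJY,V)=11
3. join A+FJY (d=41/4, Q=-85/2) ⇒ AFJY; edges |A|=11/2, |FJY|=19/4
  updated: d(AFJY,B)=13/8, d(AFJY,V)=75/8
4. join AFJY+B (d=13/8, Q=-15) ⇒ ABFJY; edges |AFJY|=7/2, |B|=-15/8
  updated: d(ABFJY,V)=47/8
5. join ABFJY+V (d=47/8) ⇒ ABFJVY; edges |ABFJY|=47/16, |V|=47/16
final tree: (((A:11/2,((F:-5/8,J:21/8):59/12,Y:85/12):19/4):7/2,B:-15/8):47/16,V:47/16)
total length: 127/4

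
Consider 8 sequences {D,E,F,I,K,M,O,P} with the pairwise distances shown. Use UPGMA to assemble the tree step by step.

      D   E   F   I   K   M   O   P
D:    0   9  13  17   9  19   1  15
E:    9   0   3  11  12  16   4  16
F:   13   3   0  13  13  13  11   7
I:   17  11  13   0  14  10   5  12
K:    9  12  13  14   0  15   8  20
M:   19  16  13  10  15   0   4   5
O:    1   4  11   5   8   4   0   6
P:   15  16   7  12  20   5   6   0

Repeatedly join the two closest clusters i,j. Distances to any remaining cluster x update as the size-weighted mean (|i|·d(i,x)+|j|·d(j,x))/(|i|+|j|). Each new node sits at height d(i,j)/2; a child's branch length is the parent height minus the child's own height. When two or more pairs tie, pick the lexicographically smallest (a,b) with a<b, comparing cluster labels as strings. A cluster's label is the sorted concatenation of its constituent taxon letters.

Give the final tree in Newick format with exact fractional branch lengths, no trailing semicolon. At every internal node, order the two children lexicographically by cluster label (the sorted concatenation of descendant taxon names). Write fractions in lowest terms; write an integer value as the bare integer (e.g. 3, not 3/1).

iteration 1: select D,O (d=1); attach at lengths (1/2, 1/2); label the merged cluster DO
  updated: d(DO,E)=13/2, d(DO,F)=12, d(DO,I)=11, d(DO,K)=17/2, d(DO,M)=23/2, d(DO,P)=21/2
iteration 2: select E,F (d=3); attach at lengths (3/2, 3/2); label the merged cluster EF
  updated: d(DO,EF)=37/4, d(EF,I)=12, d(EF,K)=25/2, d(EF,M)=29/2, d(EF,P)=23/2
iteration 3: select M,P (d=5); attach at lengths (5/2, 5/2); label the merged cluster MP
  updated: d(DO,MP)=11, d(EF,MP)=13, d(I,MP)=11, d(K,MP)=35/2
iteration 4: select DO,K (d=17/2); attach at lengths (15/4, 17/4); label the merged cluster DKO
  updated: d(DKO,EF)=31/3, d(DKO,I)=12, d(DKO,MP)=79/6
iteration 5: select DKO,EF (d=31/3); attach at lengths (11/12, 11/3); label the merged cluster DEFKO
  updated: d(DEFKO,I)=12, d(DEFKO,MP)=131/10
iteration 6: select I,MP (d=11); attach at lengths (11/2, 3); label the merged cluster IMP
  updated: d(DEFKO,IMP)=191/15
iteration 7: select DEFKO,IMP (d=191/15); attach at lengths (6/5, 13/15); label the merged cluster DEFIKMOP
final tree: ((((D:1/2,O:1/2):15/4,K:17/4):11/12,(E:3/2,F:3/2):11/3):6/5,(I:11/2,(M:5/2,P:5/2):3):13/15)
total length: 643/20

((((D:1/2,O:1/2):15/4,K:17/4):11/12,(E:3/2,F:3/2):11/3):6/5,(I:11/2,(M:5/2,P:5/2):3):13/15)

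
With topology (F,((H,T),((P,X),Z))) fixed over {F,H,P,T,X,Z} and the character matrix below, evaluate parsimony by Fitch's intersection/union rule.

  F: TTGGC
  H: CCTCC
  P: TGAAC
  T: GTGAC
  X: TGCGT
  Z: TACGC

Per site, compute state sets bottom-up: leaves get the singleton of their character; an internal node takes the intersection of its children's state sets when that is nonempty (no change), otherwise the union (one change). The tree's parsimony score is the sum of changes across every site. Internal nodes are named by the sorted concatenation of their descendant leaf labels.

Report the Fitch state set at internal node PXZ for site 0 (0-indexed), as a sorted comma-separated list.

T

site 0, node HT: H={C} ∪ T={G} → {C,G} (+1)
site 0, node PX: P={T} ∩ X={T} → {T} (+0)
site 0, node PXZ: PX={T} ∩ Z={T} → {T} (+0)
site 0, node HPTXZ: HT={C,G} ∪ PXZ={T} → {C,G,T} (+1)
site 0, node FHPTXZ: F={T} ∩ HPTXZ={C,G,T} → {T} (+0)
site 1, node HT: H={C} ∪ T={T} → {C,T} (+1)
site 1, node PX: P={G} ∩ X={G} → {G} (+0)
site 1, node PXZ: PX={G} ∪ Z={A} → {A,G} (+1)
site 1, node HPTXZ: HT={C,T} ∪ PXZ={A,G} → {A,C,G,T} (+1)
site 1, node FHPTXZ: F={T} ∩ HPTXZ={A,C,G,T} → {T} (+0)
site 2, node HT: H={T} ∪ T={G} → {G,T} (+1)
site 2, node PX: P={A} ∪ X={C} → {A,C} (+1)
site 2, node PXZ: PX={A,C} ∩ Z={C} → {C} (+0)
site 2, node HPTXZ: HT={G,T} ∪ PXZ={C} → {C,G,T} (+1)
site 2, node FHPTXZ: F={G} ∩ HPTXZ={C,G,T} → {G} (+0)
site 3, node HT: H={C} ∪ T={A} → {A,C} (+1)
site 3, node PX: P={A} ∪ X={G} → {A,G} (+1)
site 3, node PXZ: PX={A,G} ∩ Z={G} → {G} (+0)
site 3, node HPTXZ: HT={A,C} ∪ PXZ={G} → {A,C,G} (+1)
site 3, node FHPTXZ: F={G} ∩ HPTXZ={A,C,G} → {G} (+0)
site 4, node HT: H={C} ∩ T={C} → {C} (+0)
site 4, node PX: P={C} ∪ X={T} → {C,T} (+1)
site 4, node PXZ: PX={C,T} ∩ Z={C} → {C} (+0)
site 4, node HPTXZ: HT={C} ∩ PXZ={C} → {C} (+0)
site 4, node FHPTXZ: F={C} ∩ HPTXZ={C} → {C} (+0)
per-site changes: [2, 3, 3, 3, 1]; total = 12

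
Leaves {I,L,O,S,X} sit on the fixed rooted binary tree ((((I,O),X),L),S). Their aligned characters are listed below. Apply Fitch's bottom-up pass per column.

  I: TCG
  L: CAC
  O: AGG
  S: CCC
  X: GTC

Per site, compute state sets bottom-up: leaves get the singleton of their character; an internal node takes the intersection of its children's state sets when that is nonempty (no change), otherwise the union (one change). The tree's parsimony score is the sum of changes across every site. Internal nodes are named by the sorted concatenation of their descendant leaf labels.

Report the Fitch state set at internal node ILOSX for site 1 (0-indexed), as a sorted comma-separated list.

[col 0] IO: children I:{T}, O:{A} ∪→ {A,T}; cost 1
[col 0] IOX: children IO:{A,T}, X:{G} ∪→ {A,G,T}; cost 1
[col 0] ILOX: children IOX:{A,G,T}, L:{C} ∪→ {A,C,G,T}; cost 1
[col 0] ILOSX: children ILOX:{A,C,G,T}, S:{C} ∩→ {C}; cost 0
[col 1] IO: children I:{C}, O:{G} ∪→ {C,G}; cost 1
[col 1] IOX: children IO:{C,G}, X:{T} ∪→ {C,G,T}; cost 1
[col 1] ILOX: children IOX:{C,G,T}, L:{A} ∪→ {A,C,G,T}; cost 1
[col 1] ILOSX: children ILOX:{A,C,G,T}, S:{C} ∩→ {C}; cost 0
[col 2] IO: children I:{G}, O:{G} ∩→ {G}; cost 0
[col 2] IOX: children IO:{G}, X:{C} ∪→ {C,G}; cost 1
[col 2] ILOX: children IOX:{C,G}, L:{C} ∩→ {C}; cost 0
[col 2] ILOSX: children ILOX:{C}, S:{C} ∩→ {C}; cost 0
per-site changes: [3, 3, 1]; total = 7

C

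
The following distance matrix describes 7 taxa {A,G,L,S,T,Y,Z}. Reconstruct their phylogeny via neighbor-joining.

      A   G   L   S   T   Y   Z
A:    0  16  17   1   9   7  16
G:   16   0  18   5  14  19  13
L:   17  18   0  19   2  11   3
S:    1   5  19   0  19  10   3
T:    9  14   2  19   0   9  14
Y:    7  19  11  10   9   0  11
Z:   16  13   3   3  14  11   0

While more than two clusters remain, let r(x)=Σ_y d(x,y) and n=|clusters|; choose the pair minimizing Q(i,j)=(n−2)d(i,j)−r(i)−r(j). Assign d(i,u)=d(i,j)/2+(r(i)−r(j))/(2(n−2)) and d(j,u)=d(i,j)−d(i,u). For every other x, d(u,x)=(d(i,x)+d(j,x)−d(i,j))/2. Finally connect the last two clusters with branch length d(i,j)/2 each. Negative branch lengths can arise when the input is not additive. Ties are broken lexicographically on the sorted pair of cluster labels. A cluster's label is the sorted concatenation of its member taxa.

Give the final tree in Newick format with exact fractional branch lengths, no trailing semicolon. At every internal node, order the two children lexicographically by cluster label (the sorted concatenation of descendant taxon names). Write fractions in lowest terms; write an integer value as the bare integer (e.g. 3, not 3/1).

iteration 1: select L,T (d=2, Q=-127); attach at lengths (13/10, 7/10); label the merged cluster LT
  updated: d(A,LT)=12, d(G,LT)=15, d(LT,S)=18, d(LT,Y)=9, d(LT,Z)=15/2
iteration 2: select A,S (d=1, Q=-85); attach at lengths (19/8, -11/8); label the merged cluster AS
  updated: d(AS,G)=10, d(AS,LT)=29/2, d(AS,Y)=8, d(AS,Z)=9
iteration 3: select AS,G (d=10, Q=-137/2); attach at lengths (29/12, 91/12); label the merged cluster AGS
  updated: d(AGS,LT)=39/4, d(AGS,Y)=17/2, d(AGS,Z)=6
iteration 4: select AGS,Z (d=6, Q=-147/4); attach at lengths (47/16, 49/16); label the merged cluster AGSZ
  updated: d(AGSZ,LT)=45/8, d(AGSZ,Y)=27/4
iteration 5: select AGSZ,LT (d=45/8, Q=-171/8); attach at lengths (27/16, 63/16); label the merged cluster AGLSTZ
  updated: d(AGLSTZ,Y)=81/16
iteration 6: select AGLSTZ,Y (d=81/16); attach at lengths (81/32, 81/32); label the merged cluster AGLSTYZ
final tree: (((((A:19/8,S:-11/8):29/12,G:91/12):47/16,Z:49/16):27/16,(L:13/10,T:7/10):63/16):81/32,Y:81/32)
total length: 475/16

(((((A:19/8,S:-11/8):29/12,G:91/12):47/16,Z:49/16):27/16,(L:13/10,T:7/10):63/16):81/32,Y:81/32)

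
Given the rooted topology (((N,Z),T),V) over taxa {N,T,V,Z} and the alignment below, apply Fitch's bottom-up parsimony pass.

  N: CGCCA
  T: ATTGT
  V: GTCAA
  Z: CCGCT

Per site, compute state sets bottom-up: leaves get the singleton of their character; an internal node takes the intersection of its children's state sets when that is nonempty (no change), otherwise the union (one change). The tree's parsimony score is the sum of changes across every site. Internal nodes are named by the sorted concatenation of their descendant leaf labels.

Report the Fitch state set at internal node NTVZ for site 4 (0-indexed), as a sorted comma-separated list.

A,T

[col 0] NZ: children N:{C}, Z:{C} ∩→ {C}; cost 0
[col 0] NTZ: children NZ:{C}, T:{A} ∪→ {A,C}; cost 1
[col 0] NTVZ: children NTZ:{A,C}, V:{G} ∪→ {A,C,G}; cost 1
[col 1] NZ: children N:{G}, Z:{C} ∪→ {C,G}; cost 1
[col 1] NTZ: children NZ:{C,G}, T:{T} ∪→ {C,G,T}; cost 1
[col 1] NTVZ: children NTZ:{C,G,T}, V:{T} ∩→ {T}; cost 0
[col 2] NZ: children N:{C}, Z:{G} ∪→ {C,G}; cost 1
[col 2] NTZ: children NZ:{C,G}, T:{T} ∪→ {C,G,T}; cost 1
[col 2] NTVZ: children NTZ:{C,G,T}, V:{C} ∩→ {C}; cost 0
[col 3] NZ: children N:{C}, Z:{C} ∩→ {C}; cost 0
[col 3] NTZ: children NZ:{C}, T:{G} ∪→ {C,G}; cost 1
[col 3] NTVZ: children NTZ:{C,G}, V:{A} ∪→ {A,C,G}; cost 1
[col 4] NZ: children N:{A}, Z:{T} ∪→ {A,T}; cost 1
[col 4] NTZ: children NZ:{A,T}, T:{T} ∩→ {T}; cost 0
[col 4] NTVZ: children NTZ:{T}, V:{A} ∪→ {A,T}; cost 1
per-site changes: [2, 2, 2, 2, 2]; total = 10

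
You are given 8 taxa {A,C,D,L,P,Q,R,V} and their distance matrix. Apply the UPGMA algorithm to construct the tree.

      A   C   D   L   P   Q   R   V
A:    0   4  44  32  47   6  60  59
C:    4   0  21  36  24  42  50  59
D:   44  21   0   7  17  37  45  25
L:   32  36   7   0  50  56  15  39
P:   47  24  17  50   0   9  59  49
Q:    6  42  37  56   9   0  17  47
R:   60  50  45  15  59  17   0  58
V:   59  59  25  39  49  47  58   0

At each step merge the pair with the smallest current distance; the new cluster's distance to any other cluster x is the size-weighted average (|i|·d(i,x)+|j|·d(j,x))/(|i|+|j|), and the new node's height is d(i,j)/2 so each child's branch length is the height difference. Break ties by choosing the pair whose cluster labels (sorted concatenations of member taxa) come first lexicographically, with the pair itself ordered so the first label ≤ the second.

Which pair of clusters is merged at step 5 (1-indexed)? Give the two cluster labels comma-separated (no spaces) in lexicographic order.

DL,R

iteration 1: select A,C (d=4); attach at lengths (2, 2); label the merged cluster AC
  updated: d(AC,D)=65/2, d(AC,L)=34, d(AC,P)=71/2, d(AC,Q)=24, d(AC,R)=55, d(AC,V)=59
iteration 2: select D,L (d=7); attach at lengths (7/2, 7/2); label the merged cluster DL
  updated: d(AC,DL)=133/4, d(DL,P)=67/2, d(DL,Q)=93/2, d(DL,R)=30, d(DL,V)=32
iteration 3: select P,Q (d=9); attach at lengths (9/2, 9/2); label the merged cluster PQ
  updated: d(AC,PQ)=119/4, d(DL,PQ)=40, d(PQ,R)=38, d(PQ,V)=48
iteration 4: select AC,PQ (d=119/4); attach at lengths (103/8, 83/8); label the merged cluster ACPQ
  updated: d(ACPQ,DL)=293/8, d(ACPQ,R)=93/2, d(ACPQ,V)=107/2
iteration 5: select DL,R (d=30); attach at lengths (23/2, 15); label the merged cluster DLR
  updated: d(ACPQ,DLR)=479/12, d(DLR,V)=122/3
iteration 6: select ACPQ,DLR (d=479/12); attach at lengths (61/12, 119/24); label the merged cluster ACDLPQR
  updated: d(ACDLPQR,V)=48
iteration 7: select ACDLPQR,V (d=48); attach at lengths (97/24, 24); label the merged cluster ACDLPQRV
final tree: ((((A:2,C:2):103/8,(P:9/2,Q:9/2):83/8):61/12,((D:7/2,L:7/2):23/2,R:15):119/24):97/24,V:24)
total length: 647/6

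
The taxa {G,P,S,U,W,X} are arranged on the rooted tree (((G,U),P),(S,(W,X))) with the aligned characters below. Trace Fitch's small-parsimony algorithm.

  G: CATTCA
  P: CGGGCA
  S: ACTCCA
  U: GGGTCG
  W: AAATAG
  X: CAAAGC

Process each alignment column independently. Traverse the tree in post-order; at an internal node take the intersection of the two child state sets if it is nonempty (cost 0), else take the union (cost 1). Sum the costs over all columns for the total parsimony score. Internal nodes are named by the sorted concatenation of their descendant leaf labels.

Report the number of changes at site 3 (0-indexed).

3

[col 0] GU: children G:{C}, U:{G} ∪→ {C,G}; cost 1
[col 0] GPU: children GU:{C,G}, P:{C} ∩→ {C}; cost 0
[col 0] WX: children W:{A}, X:{C} ∪→ {A,C}; cost 1
[col 0] SWX: children S:{A}, WX:{A,C} ∩→ {A}; cost 0
[col 0] GPSUWX: children GPU:{C}, SWX:{A} ∪→ {A,C}; cost 1
[col 1] GU: children G:{A}, U:{G} ∪→ {A,G}; cost 1
[col 1] GPU: children GU:{A,G}, P:{G} ∩→ {G}; cost 0
[col 1] WX: children W:{A}, X:{A} ∩→ {A}; cost 0
[col 1] SWX: children S:{C}, WX:{A} ∪→ {A,C}; cost 1
[col 1] GPSUWX: children GPU:{G}, SWX:{A,C} ∪→ {A,C,G}; cost 1
[col 2] GU: children G:{T}, U:{G} ∪→ {G,T}; cost 1
[col 2] GPU: children GU:{G,T}, P:{G} ∩→ {G}; cost 0
[col 2] WX: children W:{A}, X:{A} ∩→ {A}; cost 0
[col 2] SWX: children S:{T}, WX:{A} ∪→ {A,T}; cost 1
[col 2] GPSUWX: children GPU:{G}, SWX:{A,T} ∪→ {A,G,T}; cost 1
[col 3] GU: children G:{T}, U:{T} ∩→ {T}; cost 0
[col 3] GPU: children GU:{T}, P:{G} ∪→ {G,T}; cost 1
[col 3] WX: children W:{T}, X:{A} ∪→ {A,T}; cost 1
[col 3] SWX: children S:{C}, WX:{A,T} ∪→ {A,C,T}; cost 1
[col 3] GPSUWX: children GPU:{G,T}, SWX:{A,C,T} ∩→ {T}; cost 0
[col 4] GU: children G:{C}, U:{C} ∩→ {C}; cost 0
[col 4] GPU: children GU:{C}, P:{C} ∩→ {C}; cost 0
[col 4] WX: children W:{A}, X:{G} ∪→ {A,G}; cost 1
[col 4] SWX: children S:{C}, WX:{A,G} ∪→ {A,C,G}; cost 1
[col 4] GPSUWX: children GPU:{C}, SWX:{A,C,G} ∩→ {C}; cost 0
[col 5] GU: children G:{A}, U:{G} ∪→ {A,G}; cost 1
[col 5] GPU: children GU:{A,G}, P:{A} ∩→ {A}; cost 0
[col 5] WX: children W:{G}, X:{C} ∪→ {C,G}; cost 1
[col 5] SWX: children S:{A}, WX:{C,G} ∪→ {A,C,G}; cost 1
[col 5] GPSUWX: children GPU:{A}, SWX:{A,C,G} ∩→ {A}; cost 0
per-site changes: [3, 3, 3, 3, 2, 3]; total = 17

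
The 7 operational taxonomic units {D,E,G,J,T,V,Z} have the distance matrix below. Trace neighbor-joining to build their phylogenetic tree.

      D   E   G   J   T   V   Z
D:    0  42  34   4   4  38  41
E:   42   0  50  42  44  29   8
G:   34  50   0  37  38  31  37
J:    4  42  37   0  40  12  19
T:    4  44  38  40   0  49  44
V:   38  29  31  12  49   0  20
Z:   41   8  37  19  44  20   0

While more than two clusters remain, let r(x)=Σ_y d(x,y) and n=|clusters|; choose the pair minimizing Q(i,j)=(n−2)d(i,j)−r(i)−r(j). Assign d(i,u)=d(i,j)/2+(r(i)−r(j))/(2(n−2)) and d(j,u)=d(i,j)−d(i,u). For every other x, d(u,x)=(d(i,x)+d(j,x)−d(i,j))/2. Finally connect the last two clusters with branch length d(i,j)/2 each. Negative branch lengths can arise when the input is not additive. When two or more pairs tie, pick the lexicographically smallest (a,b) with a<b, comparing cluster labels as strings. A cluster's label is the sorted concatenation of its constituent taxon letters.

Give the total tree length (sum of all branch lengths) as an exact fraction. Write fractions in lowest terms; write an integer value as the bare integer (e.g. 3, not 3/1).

1. join D+T (d=4, Q=-362) ⇒ DT; edges |D|=-18/5, |T|=38/5
  updated: d(DT,E)=41, d(DT,G)=34, d(DT,J)=20, d(DT,V)=83/2, d(DT,Z)=81/2
2. join E+Z (d=8, Q=-525/2) ⇒ EZ; edges |E|=155/16, |Z|=-27/16
  updated: d(DT,EZ)=147/4, d(EZ,G)=79/2, d(EZ,J)=53/2, d(EZ,V)=41/2
3. join DT+G (d=34, Q=-687/4) ⇒ DGT; edges |DT|=371/24, |G|=445/24
  updated: d(DGT,EZ)=169/8, d(DGT,J)=23/2, d(DGT,V)=77/4
4. join DGT+J (d=23/2, Q=-631/8) ⇒ DGJT; edges |DGT|=199/32, |J|=169/32
  updated: d(DGJT,EZ)=289/16, d(DGJT,V)=79/8
5. join DGJT+EZ (d=289/16, Q=-775/16) ⇒ DEGJTZ; edges |DGJT|=119/32, |EZ|=459/32
  updated: d(DEGJTZ,V)=197/32
6. join DEGJTZ+V (d=197/32) ⇒ DEGJTVZ; edges |DEGJTZ|=197/64, |V|=197/64
final tree: (((((D:-18/5,T:38/5):371/24,G:445/24):199/32,J:169/32):119/32,(E:155/16,Z:-27/16):459/32):197/64,V:197/64)
total length: 2615/32

2615/32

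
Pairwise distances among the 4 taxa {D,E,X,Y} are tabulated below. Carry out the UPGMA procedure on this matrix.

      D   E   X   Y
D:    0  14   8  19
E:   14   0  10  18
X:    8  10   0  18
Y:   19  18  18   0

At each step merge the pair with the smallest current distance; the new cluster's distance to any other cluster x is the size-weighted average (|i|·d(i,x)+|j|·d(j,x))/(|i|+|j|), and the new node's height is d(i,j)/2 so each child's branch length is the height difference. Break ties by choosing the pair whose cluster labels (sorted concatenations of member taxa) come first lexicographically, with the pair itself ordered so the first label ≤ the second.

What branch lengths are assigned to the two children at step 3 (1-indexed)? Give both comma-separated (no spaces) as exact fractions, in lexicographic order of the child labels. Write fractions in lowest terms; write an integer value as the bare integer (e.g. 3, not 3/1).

19/6,55/6

step 1: merge (D,X) at d=8; branch lengths D→4, X→4; new cluster DX
  updated: d(DX,E)=12, d(DX,Y)=37/2
step 2: merge (DX,E) at d=12; branch lengths DX→2, E→6; new cluster DEX
  updated: d(DEX,Y)=55/3
step 3: merge (DEX,Y) at d=55/3; branch lengths DEX→19/6, Y→55/6; new cluster DEXY
final tree: (((D:4,X:4):2,E:6):19/6,Y:55/6)
total length: 85/3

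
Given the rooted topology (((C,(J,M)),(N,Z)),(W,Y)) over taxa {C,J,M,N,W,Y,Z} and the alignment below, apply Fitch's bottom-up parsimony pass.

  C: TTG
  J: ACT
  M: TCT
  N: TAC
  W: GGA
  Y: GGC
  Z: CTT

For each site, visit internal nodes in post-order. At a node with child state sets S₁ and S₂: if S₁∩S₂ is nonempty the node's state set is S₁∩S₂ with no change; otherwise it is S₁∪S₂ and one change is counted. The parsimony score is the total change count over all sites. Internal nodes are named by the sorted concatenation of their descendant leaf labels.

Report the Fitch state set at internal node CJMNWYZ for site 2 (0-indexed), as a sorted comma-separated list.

site 0, node JM: J={A} ∪ M={T} → {A,T} (+1)
site 0, node CJM: C={T} ∩ JM={A,T} → {T} (+0)
site 0, node NZ: N={T} ∪ Z={C} → {C,T} (+1)
site 0, node CJMNZ: CJM={T} ∩ NZ={C,T} → {T} (+0)
site 0, node WY: W={G} ∩ Y={G} → {G} (+0)
site 0, node CJMNWYZ: CJMNZ={T} ∪ WY={G} → {G,T} (+1)
site 1, node JM: J={C} ∩ M={C} → {C} (+0)
site 1, node CJM: C={T} ∪ JM={C} → {C,T} (+1)
site 1, node NZ: N={A} ∪ Z={T} → {A,T} (+1)
site 1, node CJMNZ: CJM={C,T} ∩ NZ={A,T} → {T} (+0)
site 1, node WY: W={G} ∩ Y={G} → {G} (+0)
site 1, node CJMNWYZ: CJMNZ={T} ∪ WY={G} → {G,T} (+1)
site 2, node JM: J={T} ∩ M={T} → {T} (+0)
site 2, node CJM: C={G} ∪ JM={T} → {G,T} (+1)
site 2, node NZ: N={C} ∪ Z={T} → {C,T} (+1)
site 2, node CJMNZ: CJM={G,T} ∩ NZ={C,T} → {T} (+0)
site 2, node WY: W={A} ∪ Y={C} → {A,C} (+1)
site 2, node CJMNWYZ: CJMNZ={T} ∪ WY={A,C} → {A,C,T} (+1)
per-site changes: [3, 3, 4]; total = 10

A,C,T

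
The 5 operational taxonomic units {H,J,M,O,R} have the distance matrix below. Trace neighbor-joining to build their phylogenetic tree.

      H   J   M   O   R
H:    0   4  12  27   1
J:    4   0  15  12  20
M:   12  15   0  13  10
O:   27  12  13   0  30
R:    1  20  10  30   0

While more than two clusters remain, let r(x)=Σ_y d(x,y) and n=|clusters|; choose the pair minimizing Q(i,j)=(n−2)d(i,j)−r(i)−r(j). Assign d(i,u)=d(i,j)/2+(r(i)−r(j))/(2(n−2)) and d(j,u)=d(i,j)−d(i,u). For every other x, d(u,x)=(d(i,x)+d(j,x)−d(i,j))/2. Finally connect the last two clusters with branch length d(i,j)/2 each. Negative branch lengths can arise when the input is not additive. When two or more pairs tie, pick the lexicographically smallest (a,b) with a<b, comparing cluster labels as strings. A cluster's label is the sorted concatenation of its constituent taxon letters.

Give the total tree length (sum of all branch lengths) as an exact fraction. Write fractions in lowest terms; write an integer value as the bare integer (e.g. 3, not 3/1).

1. join H+R (d=1, Q=-102) ⇒ HR; edges |H|=-7/3, |R|=10/3
  updated: d(HR,J)=23/2, d(HR,M)=21/2, d(HR,O)=28
2. join HR+M (d=21/2, Q=-135/2) ⇒ HMR; edges |HR|=65/8, |M|=19/8
  updated: d(HMR,J)=8, d(HMR,O)=61/4
3. join HMR+J (d=8, Q=-141/4) ⇒ HJMR; edges |HMR|=45/8, |J|=19/8
  updated: d(HJMR,O)=77/8
4. join HJMR+O (d=77/8) ⇒ HJMOR; edges |HJMR|=77/16, |O|=77/16
final tree: ((((H:-7/3,R:10/3):65/8,M:19/8):45/8,J:19/8):77/16,O:77/16)
total length: 233/8

233/8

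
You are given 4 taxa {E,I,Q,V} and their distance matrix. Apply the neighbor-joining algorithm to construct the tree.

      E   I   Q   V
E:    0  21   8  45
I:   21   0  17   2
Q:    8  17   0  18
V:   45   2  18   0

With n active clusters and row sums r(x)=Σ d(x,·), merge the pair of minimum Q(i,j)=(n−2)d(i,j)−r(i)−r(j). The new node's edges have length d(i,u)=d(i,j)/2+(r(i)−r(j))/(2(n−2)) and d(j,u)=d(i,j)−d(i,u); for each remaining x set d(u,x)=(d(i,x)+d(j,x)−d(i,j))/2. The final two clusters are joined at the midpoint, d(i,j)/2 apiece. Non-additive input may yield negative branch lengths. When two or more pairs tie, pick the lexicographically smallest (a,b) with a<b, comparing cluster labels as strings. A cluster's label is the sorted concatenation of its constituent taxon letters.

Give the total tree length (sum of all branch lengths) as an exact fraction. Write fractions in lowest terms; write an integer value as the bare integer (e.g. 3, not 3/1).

iteration 1: select E,Q (d=8, Q=-101); attach at lengths (47/4, -15/4); label the merged cluster EQ
  updated: d(EQ,I)=15, d(EQ,V)=55/2
iteration 2: select EQ,I (d=15, Q=-89/2); attach at lengths (81/4, -21/4); label the merged cluster EIQ
  updated: d(EIQ,V)=29/4
iteration 3: select EIQ,V (d=29/4); attach at lengths (29/8, 29/8); label the merged cluster EIQV
final tree: (((E:47/4,Q:-15/4):81/4,I:-21/4):29/8,V:29/8)
total length: 121/4

121/4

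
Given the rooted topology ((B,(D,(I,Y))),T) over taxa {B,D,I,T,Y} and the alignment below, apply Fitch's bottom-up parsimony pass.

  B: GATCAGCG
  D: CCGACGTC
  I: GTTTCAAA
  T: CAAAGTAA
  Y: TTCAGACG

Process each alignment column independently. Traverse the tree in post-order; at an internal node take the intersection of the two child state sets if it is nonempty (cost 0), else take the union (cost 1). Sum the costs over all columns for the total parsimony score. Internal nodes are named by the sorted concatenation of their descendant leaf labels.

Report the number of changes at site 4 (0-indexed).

3

IY@0: {G} ∪ {T} = {G,T} (union, +1)
DIY@0: {C} ∪ {G,T} = {C,G,T} (union, +1)
BDIY@0: {G} ∩ {C,G,T} = {G} (intersection, +0)
BDITY@0: {G} ∪ {C} = {C,G} (union, +1)
IY@1: {T} ∩ {T} = {T} (intersection, +0)
DIY@1: {C} ∪ {T} = {C,T} (union, +1)
BDIY@1: {A} ∪ {C,T} = {A,C,T} (union, +1)
BDITY@1: {A,C,T} ∩ {A} = {A} (intersection, +0)
IY@2: {T} ∪ {C} = {C,T} (union, +1)
DIY@2: {G} ∪ {C,T} = {C,G,T} (union, +1)
BDIY@2: {T} ∩ {C,G,T} = {T} (intersection, +0)
BDITY@2: {T} ∪ {A} = {A,T} (union, +1)
IY@3: {T} ∪ {A} = {A,T} (union, +1)
DIY@3: {A} ∩ {A,T} = {A} (intersection, +0)
BDIY@3: {C} ∪ {A} = {A,C} (union, +1)
BDITY@3: {A,C} ∩ {A} = {A} (intersection, +0)
IY@4: {C} ∪ {G} = {C,G} (union, +1)
DIY@4: {C} ∩ {C,G} = {C} (intersection, +0)
BDIY@4: {A} ∪ {C} = {A,C} (union, +1)
BDITY@4: {A,C} ∪ {G} = {A,C,G} (union, +1)
IY@5: {A} ∩ {A} = {A} (intersection, +0)
DIY@5: {G} ∪ {A} = {A,G} (union, +1)
BDIY@5: {G} ∩ {A,G} = {G} (intersection, +0)
BDITY@5: {G} ∪ {T} = {G,T} (union, +1)
IY@6: {A} ∪ {C} = {A,C} (union, +1)
DIY@6: {T} ∪ {A,C} = {A,C,T} (union, +1)
BDIY@6: {C} ∩ {A,C,T} = {C} (intersection, +0)
BDITY@6: {C} ∪ {A} = {A,C} (union, +1)
IY@7: {A} ∪ {G} = {A,G} (union, +1)
DIY@7: {C} ∪ {A,G} = {A,C,G} (union, +1)
BDIY@7: {G} ∩ {A,C,G} = {G} (intersection, +0)
BDITY@7: {G} ∪ {A} = {A,G} (union, +1)
per-site changes: [3, 2, 3, 2, 3, 2, 3, 3]; total = 21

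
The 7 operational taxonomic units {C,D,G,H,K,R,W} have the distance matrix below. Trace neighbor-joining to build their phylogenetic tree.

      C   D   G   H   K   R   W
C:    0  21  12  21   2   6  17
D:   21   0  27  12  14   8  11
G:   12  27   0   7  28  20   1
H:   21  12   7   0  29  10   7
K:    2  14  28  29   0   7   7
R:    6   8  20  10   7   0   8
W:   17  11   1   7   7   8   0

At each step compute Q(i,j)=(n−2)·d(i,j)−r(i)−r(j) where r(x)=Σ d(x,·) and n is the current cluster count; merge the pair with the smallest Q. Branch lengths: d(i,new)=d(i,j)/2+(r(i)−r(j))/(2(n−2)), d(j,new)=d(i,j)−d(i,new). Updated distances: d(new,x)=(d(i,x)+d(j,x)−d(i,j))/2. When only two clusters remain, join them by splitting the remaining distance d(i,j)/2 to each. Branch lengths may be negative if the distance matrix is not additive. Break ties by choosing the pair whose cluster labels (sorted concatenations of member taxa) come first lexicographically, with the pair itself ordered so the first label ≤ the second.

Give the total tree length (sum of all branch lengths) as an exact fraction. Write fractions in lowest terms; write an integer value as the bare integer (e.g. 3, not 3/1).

61/2

step 1: merge (C,K) at d=2, Q=-156; branch lengths C→1/5, K→9/5; new cluster CK
  updated: d(CK,D)=33/2, d(CK,G)=19, d(CK,H)=24, d(CK,R)=11/2, d(CK,W)=11
step 2: merge (G,W) at d=1, Q=-108; branch lengths G→5, W→-4; new cluster GW
  updated: d(CK,GW)=29/2, d(D,GW)=37/2, d(GW,H)=13/2, d(GW,R)=27/2
step 3: merge (GW,H) at d=13/2, Q=-86; branch lengths GW→10/3, H→19/6; new cluster GHW
  updated: d(CK,GHW)=16, d(D,GHW)=12, d(GHW,R)=17/2
step 4: merge (CK,R) at d=11/2, Q=-49; branch lengths CK→27/4, R→-5/4; new cluster CKR
  updated: d(CKR,D)=19/2, d(CKR,GHW)=19/2
step 5: merge (CKR,D) at d=19/2, Q=-31; branch lengths CKR→7/2, D→6; new cluster CDKR
  updated: d(CDKR,GHW)=6
step 6: merge (CDKR,GHW) at d=6; branch lengths CDKR→3, GHW→3; new cluster CDGHKRW
final tree: ((((C:1/5,K:9/5):27/4,R:-5/4):7/2,D:6):3,((G:5,W:-4):10/3,H:19/6):3)
total length: 61/2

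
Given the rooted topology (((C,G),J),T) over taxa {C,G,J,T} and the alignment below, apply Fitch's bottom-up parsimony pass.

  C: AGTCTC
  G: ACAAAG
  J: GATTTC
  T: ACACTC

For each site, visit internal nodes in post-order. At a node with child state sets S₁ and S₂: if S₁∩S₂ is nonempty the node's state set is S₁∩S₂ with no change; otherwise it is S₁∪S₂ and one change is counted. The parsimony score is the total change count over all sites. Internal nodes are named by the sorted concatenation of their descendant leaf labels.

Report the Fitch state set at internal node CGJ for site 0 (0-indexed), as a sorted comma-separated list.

site 0, node CG: C={A} ∩ G={A} → {A} (+0)
site 0, node CGJ: CG={A} ∪ J={G} → {A,G} (+1)
site 0, node CGJT: CGJ={A,G} ∩ T={A} → {A} (+0)
site 1, node CG: C={G} ∪ G={C} → {C,G} (+1)
site 1, node CGJ: CG={C,G} ∪ J={A} → {A,C,G} (+1)
site 1, node CGJT: CGJ={A,C,G} ∩ T={C} → {C} (+0)
site 2, node CG: C={T} ∪ G={A} → {A,T} (+1)
site 2, node CGJ: CG={A,T} ∩ J={T} → {T} (+0)
site 2, node CGJT: CGJ={T} ∪ T={A} → {A,T} (+1)
site 3, node CG: C={C} ∪ G={A} → {A,C} (+1)
site 3, node CGJ: CG={A,C} ∪ J={T} → {A,C,T} (+1)
site 3, node CGJT: CGJ={A,C,T} ∩ T={C} → {C} (+0)
site 4, node CG: C={T} ∪ G={A} → {A,T} (+1)
site 4, node CGJ: CG={A,T} ∩ J={T} → {T} (+0)
site 4, node CGJT: CGJ={T} ∩ T={T} → {T} (+0)
site 5, node CG: C={C} ∪ G={G} → {C,G} (+1)
site 5, node CGJ: CG={C,G} ∩ J={C} → {C} (+0)
site 5, node CGJT: CGJ={C} ∩ T={C} → {C} (+0)
per-site changes: [1, 2, 2, 2, 1, 1]; total = 9

A,G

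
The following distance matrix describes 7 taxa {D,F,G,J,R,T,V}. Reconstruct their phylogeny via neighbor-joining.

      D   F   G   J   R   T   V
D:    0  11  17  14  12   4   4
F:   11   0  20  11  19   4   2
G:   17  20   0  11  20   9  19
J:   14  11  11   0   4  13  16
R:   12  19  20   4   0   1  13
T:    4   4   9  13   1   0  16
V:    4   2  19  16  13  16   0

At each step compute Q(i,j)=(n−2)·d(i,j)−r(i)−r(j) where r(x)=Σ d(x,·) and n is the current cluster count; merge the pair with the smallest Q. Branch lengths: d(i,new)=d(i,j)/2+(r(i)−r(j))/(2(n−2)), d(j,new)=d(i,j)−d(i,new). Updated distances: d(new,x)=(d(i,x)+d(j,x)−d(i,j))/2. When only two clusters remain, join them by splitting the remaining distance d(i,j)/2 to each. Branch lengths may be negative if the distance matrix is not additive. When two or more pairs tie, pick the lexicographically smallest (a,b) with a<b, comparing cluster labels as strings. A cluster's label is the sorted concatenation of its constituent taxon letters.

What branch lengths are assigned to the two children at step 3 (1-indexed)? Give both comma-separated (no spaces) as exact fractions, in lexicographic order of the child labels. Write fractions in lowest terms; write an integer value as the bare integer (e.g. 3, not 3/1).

49/24,107/24

iteration 1: select F,V (d=2, Q=-127); attach at lengths (7/10, 13/10); label the merged cluster FV
  updated: d(D,FV)=13/2, d(FV,G)=37/2, d(FV,J)=25/2, d(FV,R)=15, d(FV,T)=9
iteration 2: select J,R (d=4, Q=-181/2); attach at lengths (37/16, 27/16); label the merged cluster JR
  updated: d(D,JR)=11, d(FV,JR)=47/4, d(G,JR)=27/2, d(JR,T)=5
iteration 3: select D,FV (d=13/2, Q=-259/4); attach at lengths (49/24, 107/24); label the merged cluster DFV
  updated: d(DFV,G)=29/2, d(DFV,JR)=65/8, d(DFV,T)=13/4
iteration 4: select DFV,T (d=13/4, Q=-293/8); attach at lengths (121/32, -17/32); label the merged cluster DFTV
  updated: d(DFTV,G)=81/8, d(DFTV,JR)=79/16
iteration 5: select DFTV,G (d=81/8, Q=-457/16); attach at lengths (25/32, 299/32); label the merged cluster DFGTV
  updated: d(DFGTV,JR)=133/32
iteration 6: select DFGTV,JR (d=133/32); attach at lengths (133/64, 133/64); label the merged cluster DFGJRTV
final tree: ((((D:49/24,(F:7/10,V:13/10):107/24):121/32,T:-17/32):25/32,G:299/32):133/64,(J:37/16,R:27/16):133/64)
total length: 961/32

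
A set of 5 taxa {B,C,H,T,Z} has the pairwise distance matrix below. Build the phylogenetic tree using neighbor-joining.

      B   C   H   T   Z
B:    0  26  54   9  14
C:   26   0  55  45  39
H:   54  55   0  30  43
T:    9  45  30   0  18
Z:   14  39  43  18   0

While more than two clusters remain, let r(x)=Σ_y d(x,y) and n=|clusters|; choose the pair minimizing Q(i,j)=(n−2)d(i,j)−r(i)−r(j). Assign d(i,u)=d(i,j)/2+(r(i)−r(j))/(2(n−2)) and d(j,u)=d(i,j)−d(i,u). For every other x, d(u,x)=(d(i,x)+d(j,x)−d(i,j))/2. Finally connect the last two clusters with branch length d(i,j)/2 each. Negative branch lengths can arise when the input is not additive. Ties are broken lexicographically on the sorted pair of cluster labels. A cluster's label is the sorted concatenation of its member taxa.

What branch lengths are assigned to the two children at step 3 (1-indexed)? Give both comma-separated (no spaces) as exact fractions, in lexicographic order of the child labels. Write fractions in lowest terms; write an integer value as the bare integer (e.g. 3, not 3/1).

step 1: merge (H,T) at d=30, Q=-194; branch lengths H→85/3, T→5/3; new cluster HT
  updated: d(B,HT)=33/2, d(C,HT)=35, d(HT,Z)=31/2
step 2: merge (B,C) at d=26, Q=-209/2; branch lengths B→17/8, C→191/8; new cluster BC
  updated: d(BC,HT)=51/4, d(BC,Z)=27/2
step 3: merge (BC,HT) at d=51/4, Q=-167/4; branch lengths BC→43/8, HT→59/8; new cluster BCHT
  updated: d(BCHT,Z)=65/8
step 4: merge (BCHT,Z) at d=65/8; branch lengths BCHT→65/16, Z→65/16; new cluster BCHTZ
final tree: (((B:17/8,C:191/8):43/8,(H:85/3,T:5/3):59/8):65/16,Z:65/16)
total length: 615/8

43/8,59/8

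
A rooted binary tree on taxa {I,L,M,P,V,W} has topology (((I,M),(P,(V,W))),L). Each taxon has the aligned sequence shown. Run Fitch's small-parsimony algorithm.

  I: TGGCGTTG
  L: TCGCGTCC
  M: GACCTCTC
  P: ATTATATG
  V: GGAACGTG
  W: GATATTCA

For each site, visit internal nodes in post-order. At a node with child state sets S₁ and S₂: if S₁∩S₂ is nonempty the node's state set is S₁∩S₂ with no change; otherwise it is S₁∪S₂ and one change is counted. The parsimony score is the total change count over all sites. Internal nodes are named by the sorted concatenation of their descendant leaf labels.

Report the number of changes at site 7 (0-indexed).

3

[col 0] IM: children I:{T}, M:{G} ∪→ {G,T}; cost 1
[col 0] VW: children V:{G}, W:{G} ∩→ {G}; cost 0
[col 0] PVW: children P:{A}, VW:{G} ∪→ {A,G}; cost 1
[col 0] IMPVW: children IM:{G,T}, PVW:{A,G} ∩→ {G}; cost 0
[col 0] ILMPVW: children IMPVW:{G}, L:{T} ∪→ {G,T}; cost 1
[col 1] IM: children I:{G}, M:{A} ∪→ {A,G}; cost 1
[col 1] VW: children V:{G}, W:{A} ∪→ {A,G}; cost 1
[col 1] PVW: children P:{T}, VW:{A,G} ∪→ {A,G,T}; cost 1
[col 1] IMPVW: children IM:{A,G}, PVW:{A,G,T} ∩→ {A,G}; cost 0
[col 1] ILMPVW: children IMPVW:{A,G}, L:{C} ∪→ {A,C,G}; cost 1
[col 2] IM: children I:{G}, M:{C} ∪→ {C,G}; cost 1
[col 2] VW: children V:{A}, W:{T} ∪→ {A,T}; cost 1
[col 2] PVW: children P:{T}, VW:{A,T} ∩→ {T}; cost 0
[col 2] IMPVW: children IM:{C,G}, PVW:{T} ∪→ {C,G,T}; cost 1
[col 2] ILMPVW: children IMPVW:{C,G,T}, L:{G} ∩→ {G}; cost 0
[col 3] IM: children I:{C}, M:{C} ∩→ {C}; cost 0
[col 3] VW: children V:{A}, W:{A} ∩→ {A}; cost 0
[col 3] PVW: children P:{A}, VW:{A} ∩→ {A}; cost 0
[col 3] IMPVW: children IM:{C}, PVW:{A} ∪→ {A,C}; cost 1
[col 3] ILMPVW: children IMPVW:{A,C}, L:{C} ∩→ {C}; cost 0
[col 4] IM: children I:{G}, M:{T} ∪→ {G,T}; cost 1
[col 4] VW: children V:{C}, W:{T} ∪→ {C,T}; cost 1
[col 4] PVW: children P:{T}, VW:{C,T} ∩→ {T}; cost 0
[col 4] IMPVW: children IM:{G,T}, PVW:{T} ∩→ {T}; cost 0
[col 4] ILMPVW: children IMPVW:{T}, L:{G} ∪→ {G,T}; cost 1
[col 5] IM: children I:{T}, M:{C} ∪→ {C,T}; cost 1
[col 5] VW: children V:{G}, W:{T} ∪→ {G,T}; cost 1
[col 5] PVW: children P:{A}, VW:{G,T} ∪→ {A,G,T}; cost 1
[col 5] IMPVW: children IM:{C,T}, PVW:{A,G,T} ∩→ {T}; cost 0
[col 5] ILMPVW: children IMPVW:{T}, L:{T} ∩→ {T}; cost 0
[col 6] IM: children I:{T}, M:{T} ∩→ {T}; cost 0
[col 6] VW: children V:{T}, W:{C} ∪→ {C,T}; cost 1
[col 6] PVW: children P:{T}, VW:{C,T} ∩→ {T}; cost 0
[col 6] IMPVW: children IM:{T}, PVW:{T} ∩→ {T}; cost 0
[col 6] ILMPVW: children IMPVW:{T}, L:{C} ∪→ {C,T}; cost 1
[col 7] IM: children I:{G}, M:{C} ∪→ {C,G}; cost 1
[col 7] VW: children V:{G}, W:{A} ∪→ {A,G}; cost 1
[col 7] PVW: children P:{G}, VW:{A,G} ∩→ {G}; cost 0
[col 7] IMPVW: children IM:{C,G}, PVW:{G} ∩→ {G}; cost 0
[col 7] ILMPVW: children IMPVW:{G}, L:{C} ∪→ {C,G}; cost 1
per-site changes: [3, 4, 3, 1, 3, 3, 2, 3]; total = 22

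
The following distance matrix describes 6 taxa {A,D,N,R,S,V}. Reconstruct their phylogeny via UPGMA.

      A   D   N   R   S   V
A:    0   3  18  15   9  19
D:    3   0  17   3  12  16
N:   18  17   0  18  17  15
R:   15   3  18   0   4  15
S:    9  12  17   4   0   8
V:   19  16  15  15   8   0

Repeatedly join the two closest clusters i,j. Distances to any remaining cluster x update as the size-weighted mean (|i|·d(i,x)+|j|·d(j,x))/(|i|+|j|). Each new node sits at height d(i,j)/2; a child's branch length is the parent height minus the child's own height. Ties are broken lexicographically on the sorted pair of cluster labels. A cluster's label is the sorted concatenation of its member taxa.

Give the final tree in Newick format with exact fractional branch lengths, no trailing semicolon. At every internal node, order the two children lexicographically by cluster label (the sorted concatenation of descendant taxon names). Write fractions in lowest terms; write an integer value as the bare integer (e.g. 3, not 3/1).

((((A:3/2,D:3/2):27/8,(R:2,S:2):23/8):19/8,V:29/4):5/4,N:17/2)

step 1: merge (A,D) at d=3; branch lengths A→3/2, D→3/2; new cluster AD
  updated: d(AD,N)=35/2, d(AD,R)=9, d(AD,S)=21/2, d(AD,V)=35/2
step 2: merge (R,S) at d=4; branch lengths R→2, S→2; new cluster RS
  updated: d(AD,RS)=39/4, d(N,RS)=35/2, d(RS,V)=23/2
step 3: merge (AD,RS) at d=39/4; branch lengths AD→27/8, RS→23/8; new cluster ADRS
  updated: d(ADRS,N)=35/2, d(ADRS,V)=29/2
step 4: merge (ADRS,V) at d=29/2; branch lengths ADRS→19/8, V→29/4; new cluster ADRSV
  updated: d(ADRSV,N)=17
step 5: merge (ADRSV,N) at d=17; branch lengths ADRSV→5/4, N→17/2; new cluster ADNRSV
final tree: ((((A:3/2,D:3/2):27/8,(R:2,S:2):23/8):19/8,V:29/4):5/4,N:17/2)
total length: 261/8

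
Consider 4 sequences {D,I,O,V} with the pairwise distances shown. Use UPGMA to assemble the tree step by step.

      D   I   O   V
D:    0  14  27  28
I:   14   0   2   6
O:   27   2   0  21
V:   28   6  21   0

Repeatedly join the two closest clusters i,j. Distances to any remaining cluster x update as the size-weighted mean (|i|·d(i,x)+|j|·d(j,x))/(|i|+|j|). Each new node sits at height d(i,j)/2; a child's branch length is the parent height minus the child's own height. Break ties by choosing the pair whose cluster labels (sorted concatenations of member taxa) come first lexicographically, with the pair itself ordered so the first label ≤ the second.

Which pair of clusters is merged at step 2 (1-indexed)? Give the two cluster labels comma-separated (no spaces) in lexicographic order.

IO,V

step 1: merge (I,O) at d=2; branch lengths I→1, O→1; new cluster IO
  updated: d(D,IO)=41/2, d(IO,V)=27/2
step 2: merge (IO,V) at d=27/2; branch lengths IO→23/4, V→27/4; new cluster IOV
  updated: d(D,IOV)=23
step 3: merge (D,IOV) at d=23; branch lengths D→23/2, IOV→19/4; new cluster DIOV
final tree: (D:23/2,((I:1,O:1):23/4,V:27/4):19/4)
total length: 123/4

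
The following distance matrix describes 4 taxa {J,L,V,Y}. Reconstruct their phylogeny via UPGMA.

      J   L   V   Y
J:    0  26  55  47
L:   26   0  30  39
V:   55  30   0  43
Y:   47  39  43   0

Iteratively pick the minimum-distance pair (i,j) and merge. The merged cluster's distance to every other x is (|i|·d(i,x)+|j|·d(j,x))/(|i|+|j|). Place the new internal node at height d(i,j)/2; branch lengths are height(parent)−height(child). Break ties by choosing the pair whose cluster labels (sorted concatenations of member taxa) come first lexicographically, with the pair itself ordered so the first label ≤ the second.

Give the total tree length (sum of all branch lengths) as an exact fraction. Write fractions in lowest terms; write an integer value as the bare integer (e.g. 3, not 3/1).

309/4

step 1: merge (J,L) at d=26; branch lengths J→13, L→13; new cluster JL
  updated: d(JL,V)=85/2, d(JL,Y)=43
step 2: merge (JL,V) at d=85/2; branch lengths JL→33/4, V→85/4; new cluster JLV
  updated: d(JLV,Y)=43
step 3: merge (JLV,Y) at d=43; branch lengths JLV→1/4, Y→43/2; new cluster JLVY
final tree: (((J:13,L:13):33/4,V:85/4):1/4,Y:43/2)
total length: 309/4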